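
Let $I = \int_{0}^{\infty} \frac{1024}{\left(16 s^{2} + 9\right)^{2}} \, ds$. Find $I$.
$\frac{64 \pi}{27}$

Begin with the known result
$$J(a) = \int_{0}^{\infty} \frac{4}{a^{2} + s^{2}} \, ds = \frac{2 \pi}{a}.$$

Differentiating under the integral sign with respect to $a$,
$$\frac{dJ}{da} = \int_{0}^{\infty} - \frac{8 a}{\left(a^{2} + s^{2}\right)^{2}} \, ds = - \frac{2 \pi}{a^{2}},$$
so $\int_{0}^{\infty} \frac{4}{\left(a^{2} + s^{2}\right)^{2}} \, ds = \frac{\pi}{a^{3}}$.

Setting $a = \frac{3}{4}$:
$$I = \frac{64 \pi}{27}.$$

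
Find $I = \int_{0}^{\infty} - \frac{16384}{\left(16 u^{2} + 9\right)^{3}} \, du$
$- \frac{256 \pi}{81}$

Recall the elementary integral
$$J(a) = \int_{0}^{\infty} - \frac{4}{a^{2} + u^{2}} \, du = - \frac{2 \pi}{a}.$$

Differentiating under the integral sign with respect to $a$,
$$\frac{dJ}{da} = \int_{0}^{\infty} \frac{8 a}{\left(a^{2} + u^{2}\right)^{2}} \, du = \frac{2 \pi}{a^{2}},$$
so $\int_{0}^{\infty} - \frac{4}{\left(a^{2} + u^{2}\right)^{2}} \, du = - \frac{\pi}{a^{3}}$.

Repeating — each differentiation of $1/(u^2+a^2)^j$ produces $-2ja/(u^2+a^2)^{j+1}$ — and dividing through by $-2ja$ at each step yields, after $2$ differentiations in total,
$$\int_{0}^{\infty} - \frac{4}{\left(a^{2} + u^{2}\right)^{3}} \, du = - \frac{3 \pi}{4 a^{5}}.$$

Setting $a = \frac{3}{4}$:
$$I = - \frac{256 \pi}{81}.$$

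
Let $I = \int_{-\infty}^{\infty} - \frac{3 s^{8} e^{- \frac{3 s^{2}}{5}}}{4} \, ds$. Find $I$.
$- \frac{21875 \sqrt{15} \sqrt{\pi}}{1728}$

Start from the elementary integral
$$J(a) = \int_{-\infty}^{\infty} - \frac{3 e^{- a s^{2}}}{4} \, ds = - \frac{3 \sqrt{\pi}}{4 \sqrt{a}}.$$

Differentiating under the integral sign brings down a factor of $(-s^2)$:
$$\frac{dJ}{da} = \int_{-\infty}^{\infty} \frac{3 s^{2} e^{- a s^{2}}}{4} \, ds = \frac{3 \sqrt{\pi}}{8 a^{\frac{3}{2}}}.$$

Repeating $4$ times in total — each differentiation brings down another $(-s^2)$ — gives
$$\frac{d^{4}J}{da^{4}} = \int_{-\infty}^{\infty} - \frac{3 s^{8} e^{- a s^{2}}}{4} \, ds = - \frac{315 \sqrt{\pi}}{64 a^{\frac{9}{2}}},$$
and the integrand here is exactly the target integrand, so $I = - \frac{315 \sqrt{\pi}}{64 a^{\frac{9}{2}}}$.

Setting $a = \frac{3}{5}$:
$$I = - \frac{21875 \sqrt{15} \sqrt{\pi}}{1728}.$$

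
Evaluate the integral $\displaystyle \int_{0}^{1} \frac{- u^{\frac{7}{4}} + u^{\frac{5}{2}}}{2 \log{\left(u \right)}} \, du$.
$\log{\left(\frac{\sqrt{154}}{11} \right)}$

Introduce a parameter $a$ in the exponent: let $I(a) = \int_{0}^{1} \frac{- u^{\frac{7}{4}} + u^{a}}{2 \log{\left(u \right)}} \, du$.

Since $\dfrac{\partial}{\partial a}\,u^{a} = u^{a} \ln u$, the $\ln u$ in the denominator cancels and
$$\frac{dI}{da} = \int_{0}^{1} \frac{1}{2} u^{a} \, du = \frac{1}{2} \left[\frac{u^{a+1}}{a+1}\right]_0^1 = \frac{1}{2 \left(a + 1\right)}.$$

Integrating with respect to $a$ gives $I(a) = \frac{\log{\left(a + 1 \right)}}{2} - \frac{\log{\left(11 \right)}}{2} + \log{\left(2 \right)} + C$.

At $a = \frac{7}{4}$ the integrand is identically $0$, so $I(\frac{7}{4}) = 0$. The closed form gives $0$, hence $C = 0$.

Setting $a = \frac{5}{2}$:
$$I = \log{\left(\frac{\sqrt{154}}{11} \right)}.$$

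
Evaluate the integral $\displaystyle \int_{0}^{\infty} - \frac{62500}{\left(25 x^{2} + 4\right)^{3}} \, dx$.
$- \frac{9375 \pi}{128}$

Recall the elementary integral
$$J(a) = \int_{0}^{\infty} - \frac{4}{a^{2} + x^{2}} \, dx = - \frac{2 \pi}{a}.$$

Differentiating under the integral sign with respect to $a$,
$$\frac{dJ}{da} = \int_{0}^{\infty} \frac{8 a}{\left(a^{2} + x^{2}\right)^{2}} \, dx = \frac{2 \pi}{a^{2}},$$
so $\int_{0}^{\infty} - \frac{4}{\left(a^{2} + x^{2}\right)^{2}} \, dx = - \frac{\pi}{a^{3}}$.

Repeating — each differentiation of $1/(x^2+a^2)^j$ produces $-2ja/(x^2+a^2)^{j+1}$ — and dividing through by $-2ja$ at each step yields, after $2$ differentiations in total,
$$\int_{0}^{\infty} - \frac{4}{\left(a^{2} + x^{2}\right)^{3}} \, dx = - \frac{3 \pi}{4 a^{5}}.$$

Setting $a = \frac{2}{5}$:
$$I = - \frac{9375 \pi}{128}.$$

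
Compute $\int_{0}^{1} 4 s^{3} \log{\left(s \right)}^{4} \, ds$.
$\frac{3}{32}$

Consider the simpler parametrised integral
$$J(a) = \int_{0}^{1} 4 s^{a} \, ds = \frac{4}{a + 1}.$$

Differentiating under the integral sign brings down a factor of $\ln s$:
$$\frac{dJ}{da} = \int_{0}^{1} 4 s^{a} \log{\left(s \right)} \, ds = - \frac{4}{\left(a + 1\right)^{2}}.$$

Repeating $4$ times in total — each differentiation brings down another $\ln s$ — gives
$$\frac{d^{4}J}{da^{4}} = \int_{0}^{1} 4 s^{a} \log{\left(s \right)}^{4} \, ds = \frac{96}{\left(a + 1\right)^{5}},$$
and the integrand here is exactly the target integrand, so $I = \frac{96}{\left(a + 1\right)^{5}}$.

Setting $a = 3$:
$$I = \frac{3}{32}.$$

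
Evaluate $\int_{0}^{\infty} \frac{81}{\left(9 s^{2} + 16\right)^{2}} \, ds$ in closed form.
$\frac{27 \pi}{256}$

Recall the elementary integral
$$J(a) = \int_{0}^{\infty} \frac{1}{a^{2} + s^{2}} \, ds = \frac{\pi}{2 a}.$$

Differentiating under the integral sign with respect to $a$,
$$\frac{dJ}{da} = \int_{0}^{\infty} - \frac{2 a}{\left(a^{2} + s^{2}\right)^{2}} \, ds = - \frac{\pi}{2 a^{2}},$$
so $\int_{0}^{\infty} \frac{1}{\left(a^{2} + s^{2}\right)^{2}} \, ds = \frac{\pi}{4 a^{3}}$.

Setting $a = \frac{4}{3}$:
$$I = \frac{27 \pi}{256}.$$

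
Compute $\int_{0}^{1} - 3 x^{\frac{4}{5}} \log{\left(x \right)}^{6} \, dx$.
$- \frac{6250000}{177147}$

Begin with the known integral
$$J(a) = \int_{0}^{1} - 3 x^{a} \, dx = - \frac{3}{a + 1}.$$

Differentiating under the integral sign brings down a factor of $\ln x$:
$$\frac{dJ}{da} = \int_{0}^{1} - 3 x^{a} \log{\left(x \right)} \, dx = \frac{3}{\left(a + 1\right)^{2}}.$$

Repeating $6$ times in total — each differentiation brings down another $\ln x$ — gives
$$\frac{d^{6}J}{da^{6}} = \int_{0}^{1} - 3 x^{a} \log{\left(x \right)}^{6} \, dx = - \frac{2160}{\left(a + 1\right)^{7}},$$
and the integrand here is exactly the target integrand, so $I = - \frac{2160}{\left(a + 1\right)^{7}}$.

Setting $a = \frac{4}{5}$:
$$I = - \frac{6250000}{177147}.$$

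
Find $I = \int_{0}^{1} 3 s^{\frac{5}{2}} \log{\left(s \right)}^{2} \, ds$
$\frac{48}{343}$

Begin with the known integral
$$J(a) = \int_{0}^{1} 3 s^{a} \, ds = \frac{3}{a + 1}.$$

Differentiating under the integral sign brings down a factor of $\ln s$:
$$\frac{dJ}{da} = \int_{0}^{1} 3 s^{a} \log{\left(s \right)} \, ds = - \frac{3}{\left(a + 1\right)^{2}}.$$

Repeating twice in total — each differentiation brings down another $\ln s$ — gives
$$\frac{d^{2}J}{da^{2}} = \int_{0}^{1} 3 s^{a} \log{\left(s \right)}^{2} \, ds = \frac{6}{\left(a + 1\right)^{3}},$$
and the integrand here is exactly the target integrand, so $I = \frac{6}{\left(a + 1\right)^{3}}$.

Setting $a = \frac{5}{2}$:
$$I = \frac{48}{343}.$$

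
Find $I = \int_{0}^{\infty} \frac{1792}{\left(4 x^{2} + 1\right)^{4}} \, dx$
$140 \pi$

Begin with the known result
$$J(a) = \int_{0}^{\infty} \frac{7}{a^{2} + x^{2}} \, dx = \frac{7 \pi}{2 a}.$$

Differentiating under the integral sign with respect to $a$,
$$\frac{dJ}{da} = \int_{0}^{\infty} - \frac{14 a}{\left(a^{2} + x^{2}\right)^{2}} \, dx = - \frac{7 \pi}{2 a^{2}},$$
so $\int_{0}^{\infty} \frac{7}{\left(a^{2} + x^{2}\right)^{2}} \, dx = \frac{7 \pi}{4 a^{3}}$.

Repeating — each differentiation of $1/(x^2+a^2)^j$ produces $-2ja/(x^2+a^2)^{j+1}$ — and dividing through by $-2ja$ at each step yields, after $3$ differentiations in total,
$$\int_{0}^{\infty} \frac{7}{\left(a^{2} + x^{2}\right)^{4}} \, dx = \frac{35 \pi}{32 a^{7}}.$$

Setting $a = \frac{1}{2}$:
$$I = 140 \pi.$$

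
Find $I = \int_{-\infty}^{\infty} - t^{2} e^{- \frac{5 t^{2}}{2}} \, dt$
$- \frac{\sqrt{10} \sqrt{\pi}}{25}$

Begin with the known integral
$$J(a) = \int_{-\infty}^{\infty} - e^{- a t^{2}} \, dt = - \frac{\sqrt{\pi}}{\sqrt{a}}.$$

Differentiating under the integral sign brings down a factor of $(-t^2)$:
$$\frac{dJ}{da} = \int_{-\infty}^{\infty} t^{2} e^{- a t^{2}} \, dt = \frac{\sqrt{\pi}}{2 a^{\frac{3}{2}}}.$$

The integral on the left is $-I$, so $I = - \frac{\sqrt{\pi}}{2 a^{\frac{3}{2}}}$.

Setting $a = \frac{5}{2}$:
$$I = - \frac{\sqrt{10} \sqrt{\pi}}{25}.$$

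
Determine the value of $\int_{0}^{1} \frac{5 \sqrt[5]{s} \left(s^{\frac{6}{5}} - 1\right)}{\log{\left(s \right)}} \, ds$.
$\log{\left(32 \right)}$

Replace the exponent $\frac{1}{5}$ by a parameter $a$: let $I(a) = \int_{0}^{1} \frac{5 \left(s^{\frac{7}{5}} - s^{a}\right)}{\log{\left(s \right)}} \, ds$.

Since $\dfrac{\partial}{\partial a}\,s^{a} = s^{a} \ln s$, the $\ln s$ in the denominator cancels and
$$\frac{dI}{da} = \int_{0}^{1} -5 s^{a} \, ds = -5 \left[\frac{s^{a+1}}{a+1}\right]_0^1 = - \frac{5}{a + 1}.$$

Integrating with respect to $a$ gives $I(a) = - \log{\left(\frac{3125 \left(a + 1\right)^{5}}{248832} \right)} + C$.

At $a = \frac{7}{5}$ the integrand is identically $0$, so $I(\frac{7}{5}) = 0$. The closed form gives $0$, hence $C = 0$.

Setting $a = \frac{1}{5}$:
$$I = \log{\left(32 \right)}.$$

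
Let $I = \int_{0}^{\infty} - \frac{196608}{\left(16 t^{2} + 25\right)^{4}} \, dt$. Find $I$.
$- \frac{1536 \pi}{15625}$

Start from the standard arctangent integral
$$J(a) = \int_{0}^{\infty} - \frac{3}{a^{2} + t^{2}} \, dt = - \frac{3 \pi}{2 a}.$$

Differentiating under the integral sign with respect to $a$,
$$\frac{dJ}{da} = \int_{0}^{\infty} \frac{6 a}{\left(a^{2} + t^{2}\right)^{2}} \, dt = \frac{3 \pi}{2 a^{2}},$$
so $\int_{0}^{\infty} - \frac{3}{\left(a^{2} + t^{2}\right)^{2}} \, dt = - \frac{3 \pi}{4 a^{3}}$.

Repeating — each differentiation of $1/(t^2+a^2)^j$ produces $-2ja/(t^2+a^2)^{j+1}$ — and dividing through by $-2ja$ at each step yields, after $3$ differentiations in total,
$$\int_{0}^{\infty} - \frac{3}{\left(a^{2} + t^{2}\right)^{4}} \, dt = - \frac{15 \pi}{32 a^{7}}.$$

Setting $a = \frac{5}{4}$:
$$I = - \frac{1536 \pi}{15625}.$$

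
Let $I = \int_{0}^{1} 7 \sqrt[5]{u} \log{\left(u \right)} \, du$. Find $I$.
$- \frac{175}{36}$

Consider the simpler parametrised integral
$$J(a) = \int_{0}^{1} 7 u^{a} \, du = \frac{7}{a + 1}.$$

Differentiating under the integral sign brings down a factor of $\ln u$:
$$\frac{dJ}{da} = \int_{0}^{1} 7 u^{a} \log{\left(u \right)} \, du = - \frac{7}{\left(a + 1\right)^{2}}.$$

The integral on the left is $I$, so $I = - \frac{7}{\left(a + 1\right)^{2}}$.

Setting $a = \frac{1}{5}$:
$$I = - \frac{175}{36}.$$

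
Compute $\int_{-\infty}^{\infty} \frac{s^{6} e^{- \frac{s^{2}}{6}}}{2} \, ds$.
$\frac{405 \sqrt{6} \sqrt{\pi}}{2}$

Begin with the known integral
$$J(a) = \int_{-\infty}^{\infty} \frac{e^{- a s^{2}}}{2} \, ds = \frac{\sqrt{\pi}}{2 \sqrt{a}}.$$

Differentiating under the integral sign brings down a factor of $(-s^2)$:
$$\frac{dJ}{da} = \int_{-\infty}^{\infty} - \frac{s^{2} e^{- a s^{2}}}{2} \, ds = - \frac{\sqrt{\pi}}{4 a^{\frac{3}{2}}}.$$

Repeating $3$ times in total — each differentiation brings down another $(-s^2)$ — gives
$$\frac{d^{3}J}{da^{3}} = \int_{-\infty}^{\infty} - \frac{s^{6} e^{- a s^{2}}}{2} \, ds = - \frac{15 \sqrt{\pi}}{16 a^{\frac{7}{2}}},$$
and the integrand here is $(-1)^{3}$ times the target integrand, so $I = (-1)^{3}\,\frac{d^{3}J}{da^{3}} = \frac{15 \sqrt{\pi}}{16 a^{\frac{7}{2}}}$.

Setting $a = \frac{1}{6}$:
$$I = \frac{405 \sqrt{6} \sqrt{\pi}}{2}.$$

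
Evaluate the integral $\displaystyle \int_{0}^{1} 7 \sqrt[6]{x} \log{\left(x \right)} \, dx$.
$- \frac{36}{7}$

Consider the simpler parametrised integral
$$J(a) = \int_{0}^{1} 7 x^{a} \, dx = \frac{7}{a + 1}.$$

Differentiating under the integral sign brings down a factor of $\ln x$:
$$\frac{dJ}{da} = \int_{0}^{1} 7 x^{a} \log{\left(x \right)} \, dx = - \frac{7}{\left(a + 1\right)^{2}}.$$

The integral on the left is $I$, so $I = - \frac{7}{\left(a + 1\right)^{2}}$.

Setting $a = \frac{1}{6}$:
$$I = - \frac{36}{7}.$$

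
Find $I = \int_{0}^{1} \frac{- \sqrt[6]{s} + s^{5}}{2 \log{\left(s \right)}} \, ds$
$- \frac{\log{\left(7 \right)}}{2} + \log{\left(6 \right)}$

Replace the exponent $5$ by a parameter $a$: let $I(a) = \int_{0}^{1} \frac{- \sqrt[6]{s} + s^{a}}{2 \log{\left(s \right)}} \, ds$.

Since $\dfrac{\partial}{\partial a}\,s^{a} = s^{a} \ln s$, the $\ln s$ in the denominator cancels and
$$\frac{dI}{da} = \int_{0}^{1} \frac{1}{2} s^{a} \, ds = \frac{1}{2} \left[\frac{s^{a+1}}{a+1}\right]_0^1 = \frac{1}{2 \left(a + 1\right)}.$$

Integrating with respect to $a$ gives $I(a) = \log{\left(\frac{\sqrt{42} \sqrt{a + 1}}{7} \right)} + C$.

At $a = \frac{1}{6}$ the integrand is identically $0$, so $I(\frac{1}{6}) = 0$. The closed form gives $0$, hence $C = 0$.

Setting $a = 5$:
$$I = - \frac{\log{\left(7 \right)}}{2} + \log{\left(6 \right)}.$$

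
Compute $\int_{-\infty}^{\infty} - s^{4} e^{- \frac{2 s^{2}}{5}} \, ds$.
$- \frac{75 \sqrt{10} \sqrt{\pi}}{32}$

Consider the simpler parametrised integral
$$J(a) = \int_{-\infty}^{\infty} - e^{- a s^{2}} \, ds = - \frac{\sqrt{\pi}}{\sqrt{a}}.$$

Differentiating under the integral sign brings down a factor of $(-s^2)$:
$$\frac{dJ}{da} = \int_{-\infty}^{\infty} s^{2} e^{- a s^{2}} \, ds = \frac{\sqrt{\pi}}{2 a^{\frac{3}{2}}}.$$

Repeating twice in total — each differentiation brings down another $(-s^2)$ — gives
$$\frac{d^{2}J}{da^{2}} = \int_{-\infty}^{\infty} - s^{4} e^{- a s^{2}} \, ds = - \frac{3 \sqrt{\pi}}{4 a^{\frac{5}{2}}},$$
and the integrand here is exactly the target integrand, so $I = - \frac{3 \sqrt{\pi}}{4 a^{\frac{5}{2}}}$.

Setting $a = \frac{2}{5}$:
$$I = - \frac{75 \sqrt{10} \sqrt{\pi}}{32}.$$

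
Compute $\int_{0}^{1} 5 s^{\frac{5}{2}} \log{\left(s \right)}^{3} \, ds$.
$- \frac{480}{2401}$

Start from the elementary integral
$$J(a) = \int_{0}^{1} 5 s^{a} \, ds = \frac{5}{a + 1}.$$

Differentiating under the integral sign brings down a factor of $\ln s$:
$$\frac{dJ}{da} = \int_{0}^{1} 5 s^{a} \log{\left(s \right)} \, ds = - \frac{5}{\left(a + 1\right)^{2}}.$$

Repeating $3$ times in total — each differentiation brings down another $\ln s$ — gives
$$\frac{d^{3}J}{da^{3}} = \int_{0}^{1} 5 s^{a} \log{\left(s \right)}^{3} \, ds = - \frac{30}{\left(a + 1\right)^{4}},$$
and the integrand here is exactly the target integrand, so $I = - \frac{30}{\left(a + 1\right)^{4}}$.

Setting $a = \frac{5}{2}$:
$$I = - \frac{480}{2401}.$$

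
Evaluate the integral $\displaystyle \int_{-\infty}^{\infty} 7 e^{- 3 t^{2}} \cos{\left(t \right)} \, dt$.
$\frac{7 \sqrt{3} \sqrt{\pi}}{3 e^{\frac{1}{12}}}$

Define $I(b) = \int_{-\infty}^{\infty} 7 e^{- 3 t^{2}} \cos{\left(b t \right)} \, dt$.

Differentiating under the integral sign,
$$I'(b) = \int_{-\infty}^{\infty} - 7 t e^{- 3 t^{2}} \sin{\left(b t \right)} \, dt.$$

Integrate $\int_{-\infty}^{\infty} t \sin(b t)\, e^{- 3 t^{2}}\, dt$ by parts with $u = \sin(b t)$ and $dv = t\, e^{- 3 t^{2}}\, dt$, giving $v = - \frac{e^{- 3 t^{2}}}{6}$. The boundary term vanishes and
$$\int_{-\infty}^{\infty} t \sin(b t)\, e^{- 3 t^{2}}\, dt = \frac{b}{6} \int_{-\infty}^{\infty} \cos(b t)\, e^{- 3 t^{2}}\, dt,$$
so $I'(b) = - \frac{b}{6}\, I(b)$.

This is a separable first-order ODE; solving with the initial condition $I(0) = \int_{-\infty}^{\infty} 7 e^{- 3 t^{2}}\,dt = \frac{7 \sqrt{3} \sqrt{\pi}}{3}$ gives
$$I(b) = \frac{7 \sqrt{3} \sqrt{\pi} e^{- \frac{b^{2}}{12}}}{3}.$$

Setting $b = 1$:
$$I = \frac{7 \sqrt{3} \sqrt{\pi}}{3 e^{\frac{1}{12}}}.$$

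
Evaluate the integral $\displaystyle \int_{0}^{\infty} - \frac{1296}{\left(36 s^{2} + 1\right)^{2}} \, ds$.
$- 54 \pi$

Recall the elementary integral
$$J(a) = \int_{0}^{\infty} - \frac{1}{a^{2} + s^{2}} \, ds = - \frac{\pi}{2 a}.$$

Differentiating under the integral sign with respect to $a$,
$$\frac{dJ}{da} = \int_{0}^{\infty} \frac{2 a}{\left(a^{2} + s^{2}\right)^{2}} \, ds = \frac{\pi}{2 a^{2}},$$
so $\int_{0}^{\infty} - \frac{1}{\left(a^{2} + s^{2}\right)^{2}} \, ds = - \frac{\pi}{4 a^{3}}$.

Setting $a = \frac{1}{6}$:
$$I = - 54 \pi.$$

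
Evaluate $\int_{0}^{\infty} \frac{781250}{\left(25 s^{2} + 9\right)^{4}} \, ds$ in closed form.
$\frac{390625 \pi}{34992}$

Recall the elementary integral
$$J(a) = \int_{0}^{\infty} \frac{2}{a^{2} + s^{2}} \, ds = \frac{\pi}{a}.$$

Differentiating under the integral sign with respect to $a$,
$$\frac{dJ}{da} = \int_{0}^{\infty} - \frac{4 a}{\left(a^{2} + s^{2}\right)^{2}} \, ds = - \frac{\pi}{a^{2}},$$
so $\int_{0}^{\infty} \frac{2}{\left(a^{2} + s^{2}\right)^{2}} \, ds = \frac{\pi}{2 a^{3}}$.

Repeating — each differentiation of $1/(s^2+a^2)^j$ produces $-2ja/(s^2+a^2)^{j+1}$ — and dividing through by $-2ja$ at each step yields, after $3$ differentiations in total,
$$\int_{0}^{\infty} \frac{2}{\left(a^{2} + s^{2}\right)^{4}} \, ds = \frac{5 \pi}{16 a^{7}}.$$

Setting $a = \frac{3}{5}$:
$$I = \frac{390625 \pi}{34992}.$$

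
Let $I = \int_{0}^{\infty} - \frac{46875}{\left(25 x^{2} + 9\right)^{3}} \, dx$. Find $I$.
$- \frac{3125 \pi}{432}$

Start from the standard arctangent integral
$$J(a) = \int_{0}^{\infty} - \frac{3}{a^{2} + x^{2}} \, dx = - \frac{3 \pi}{2 a}.$$

Differentiating under the integral sign with respect to $a$,
$$\frac{dJ}{da} = \int_{0}^{\infty} \frac{6 a}{\left(a^{2} + x^{2}\right)^{2}} \, dx = \frac{3 \pi}{2 a^{2}},$$
so $\int_{0}^{\infty} - \frac{3}{\left(a^{2} + x^{2}\right)^{2}} \, dx = - \frac{3 \pi}{4 a^{3}}$.

Repeating — each differentiation of $1/(x^2+a^2)^j$ produces $-2ja/(x^2+a^2)^{j+1}$ — and dividing through by $-2ja$ at each step yields, after $2$ differentiations in total,
$$\int_{0}^{\infty} - \frac{3}{\left(a^{2} + x^{2}\right)^{3}} \, dx = - \frac{9 \pi}{16 a^{5}}.$$

Setting $a = \frac{3}{5}$:
$$I = - \frac{3125 \pi}{432}.$$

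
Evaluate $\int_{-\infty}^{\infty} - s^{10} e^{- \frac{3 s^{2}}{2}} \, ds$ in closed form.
$- \frac{35 \sqrt{6} \sqrt{\pi}}{27}$

Consider the simpler parametrised integral
$$J(a) = \int_{-\infty}^{\infty} - e^{- a s^{2}} \, ds = - \frac{\sqrt{\pi}}{\sqrt{a}}.$$

Differentiating under the integral sign brings down a factor of $(-s^2)$:
$$\frac{dJ}{da} = \int_{-\infty}^{\infty} s^{2} e^{- a s^{2}} \, ds = \frac{\sqrt{\pi}}{2 a^{\frac{3}{2}}}.$$

Repeating $5$ times in total — each differentiation brings down another $(-s^2)$ — gives
$$\frac{d^{5}J}{da^{5}} = \int_{-\infty}^{\infty} s^{10} e^{- a s^{2}} \, ds = \frac{945 \sqrt{\pi}}{32 a^{\frac{11}{2}}},$$
and the integrand here is $(-1)^{5}$ times the target integrand, so $I = (-1)^{5}\,\frac{d^{5}J}{da^{5}} = - \frac{945 \sqrt{\pi}}{32 a^{\frac{11}{2}}}$.

Setting $a = \frac{3}{2}$:
$$I = - \frac{35 \sqrt{6} \sqrt{\pi}}{27}.$$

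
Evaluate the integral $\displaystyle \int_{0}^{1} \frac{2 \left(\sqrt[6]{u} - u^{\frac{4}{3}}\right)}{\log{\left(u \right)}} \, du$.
$- \log{\left(4 \right)}$

Replace the exponent $\frac{1}{6}$ by a parameter $a$: let $I(a) = \int_{0}^{1} \frac{2 \left(- u^{\frac{4}{3}} + u^{a}\right)}{\log{\left(u \right)}} \, du$.

Since $\dfrac{\partial}{\partial a}\,u^{a} = u^{a} \ln u$, the $\ln u$ in the denominator cancels and
$$\frac{dI}{da} = \int_{0}^{1} 2 u^{a} \, du = 2 \left[\frac{u^{a+1}}{a+1}\right]_0^1 = \frac{2}{a + 1}.$$

Integrating with respect to $a$ gives $I(a) = \log{\left(\frac{9 \left(a + 1\right)^{2}}{49} \right)} + C$.

At $a = \frac{4}{3}$ the integrand is identically $0$, so $I(\frac{4}{3}) = 0$. The closed form gives $0$, hence $C = 0$.

Setting $a = \frac{1}{6}$:
$$I = - \log{\left(4 \right)}.$$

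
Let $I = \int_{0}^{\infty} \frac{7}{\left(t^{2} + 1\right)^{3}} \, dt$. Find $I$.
$\frac{21 \pi}{16}$

Begin with the known result
$$J(a) = \int_{0}^{\infty} \frac{7}{a^{2} + t^{2}} \, dt = \frac{7 \pi}{2 a}.$$

Differentiating under the integral sign with respect to $a$,
$$\frac{dJ}{da} = \int_{0}^{\infty} - \frac{14 a}{\left(a^{2} + t^{2}\right)^{2}} \, dt = - \frac{7 \pi}{2 a^{2}},$$
so $\int_{0}^{\infty} \frac{7}{\left(a^{2} + t^{2}\right)^{2}} \, dt = \frac{7 \pi}{4 a^{3}}$.

Repeating — each differentiation of $1/(t^2+a^2)^j$ produces $-2ja/(t^2+a^2)^{j+1}$ — and dividing through by $-2ja$ at each step yields, after $2$ differentiations in total,
$$\int_{0}^{\infty} \frac{7}{\left(a^{2} + t^{2}\right)^{3}} \, dt = \frac{21 \pi}{16 a^{5}}.$$

Setting $a = 1$:
$$I = \frac{21 \pi}{16}.$$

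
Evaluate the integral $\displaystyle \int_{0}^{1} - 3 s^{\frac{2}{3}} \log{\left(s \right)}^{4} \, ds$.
$- \frac{17496}{3125}$

Begin with the known integral
$$J(a) = \int_{0}^{1} - 3 s^{a} \, ds = - \frac{3}{a + 1}.$$

Differentiating under the integral sign brings down a factor of $\ln s$:
$$\frac{dJ}{da} = \int_{0}^{1} - 3 s^{a} \log{\left(s \right)} \, ds = \frac{3}{\left(a + 1\right)^{2}}.$$

Repeating $4$ times in total — each differentiation brings down another $\ln s$ — gives
$$\frac{d^{4}J}{da^{4}} = \int_{0}^{1} - 3 s^{a} \log{\left(s \right)}^{4} \, ds = - \frac{72}{\left(a + 1\right)^{5}},$$
and the integrand here is exactly the target integrand, so $I = - \frac{72}{\left(a + 1\right)^{5}}$.

Setting $a = \frac{2}{3}$:
$$I = - \frac{17496}{3125}.$$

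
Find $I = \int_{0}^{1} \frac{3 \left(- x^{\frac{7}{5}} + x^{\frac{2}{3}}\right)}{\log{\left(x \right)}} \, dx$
$\log{\left(\frac{15625}{46656} \right)}$

Consider the one-parameter family: let $I(a) = \int_{0}^{1} \frac{3 \left(- x^{\frac{7}{5}} + x^{a}\right)}{\log{\left(x \right)}} \, dx$.

Since $\dfrac{\partial}{\partial a}\,x^{a} = x^{a} \ln x$, the $\ln x$ in the denominator cancels and
$$\frac{dI}{da} = \int_{0}^{1} 3 x^{a} \, dx = 3 \left[\frac{x^{a+1}}{a+1}\right]_0^1 = \frac{3}{a + 1}.$$

Integrating with respect to $a$ gives $I(a) = \log{\left(\frac{125 \left(a + 1\right)^{3}}{1728} \right)} + C$.

At $a = \frac{7}{5}$ the integrand is identically $0$, so $I(\frac{7}{5}) = 0$. The closed form gives $0$, hence $C = 0$.

Setting $a = \frac{2}{3}$:
$$I = \log{\left(\frac{15625}{46656} \right)}.$$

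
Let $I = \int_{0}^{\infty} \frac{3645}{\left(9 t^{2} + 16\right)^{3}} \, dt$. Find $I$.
$\frac{3645 \pi}{16384}$

Recall the elementary integral
$$J(a) = \int_{0}^{\infty} \frac{5}{a^{2} + t^{2}} \, dt = \frac{5 \pi}{2 a}.$$

Differentiating under the integral sign with respect to $a$,
$$\frac{dJ}{da} = \int_{0}^{\infty} - \frac{10 a}{\left(a^{2} + t^{2}\right)^{2}} \, dt = - \frac{5 \pi}{2 a^{2}},$$
so $\int_{0}^{\infty} \frac{5}{\left(a^{2} + t^{2}\right)^{2}} \, dt = \frac{5 \pi}{4 a^{3}}$.

Repeating — each differentiation of $1/(t^2+a^2)^j$ produces $-2ja/(t^2+a^2)^{j+1}$ — and dividing through by $-2ja$ at each step yields, after $2$ differentiations in total,
$$\int_{0}^{\infty} \frac{5}{\left(a^{2} + t^{2}\right)^{3}} \, dt = \frac{15 \pi}{16 a^{5}}.$$

Setting $a = \frac{4}{3}$:
$$I = \frac{3645 \pi}{16384}.$$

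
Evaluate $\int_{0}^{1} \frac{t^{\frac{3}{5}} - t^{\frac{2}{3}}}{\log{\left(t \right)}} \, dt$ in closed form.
$\log{\left(\frac{24}{25} \right)}$

Introduce a parameter $a$ in the exponent: let $I(a) = \int_{0}^{1} \frac{- t^{\frac{2}{3}} + t^{a}}{\log{\left(t \right)}} \, dt$.

Since $\dfrac{\partial}{\partial a}\,t^{a} = t^{a} \ln t$, the $\ln t$ in the denominator cancels and
$$\frac{dI}{da} = \int_{0}^{1} t^{a} \, dt = \left[\frac{t^{a+1}}{a+1}\right]_0^1 = \frac{1}{a + 1}.$$

Integrating with respect to $a$ gives $I(a) = \log{\left(\frac{3 a}{5} + \frac{3}{5} \right)} + C$.

At $a = \frac{2}{3}$ the integrand is identically $0$, so $I(\frac{2}{3}) = 0$. The closed form gives $0$, hence $C = 0$.

Setting $a = \frac{3}{5}$:
$$I = \log{\left(\frac{24}{25} \right)}.$$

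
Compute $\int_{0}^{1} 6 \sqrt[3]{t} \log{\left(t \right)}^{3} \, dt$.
$- \frac{729}{64}$

Begin with the known integral
$$J(a) = \int_{0}^{1} 6 t^{a} \, dt = \frac{6}{a + 1}.$$

Differentiating under the integral sign brings down a factor of $\ln t$:
$$\frac{dJ}{da} = \int_{0}^{1} 6 t^{a} \log{\left(t \right)} \, dt = - \frac{6}{\left(a + 1\right)^{2}}.$$

Repeating $3$ times in total — each differentiation brings down another $\ln t$ — gives
$$\frac{d^{3}J}{da^{3}} = \int_{0}^{1} 6 t^{a} \log{\left(t \right)}^{3} \, dt = - \frac{36}{\left(a + 1\right)^{4}},$$
and the integrand here is exactly the target integrand, so $I = - \frac{36}{\left(a + 1\right)^{4}}$.

Setting $a = \frac{1}{3}$:
$$I = - \frac{729}{64}.$$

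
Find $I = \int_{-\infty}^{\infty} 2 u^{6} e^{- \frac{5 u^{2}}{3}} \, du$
$\frac{81 \sqrt{15} \sqrt{\pi}}{500}$

Begin with the known integral
$$J(a) = \int_{-\infty}^{\infty} 2 e^{- a u^{2}} \, du = \frac{2 \sqrt{\pi}}{\sqrt{a}}.$$

Differentiating under the integral sign brings down a factor of $(-u^2)$:
$$\frac{dJ}{da} = \int_{-\infty}^{\infty} - 2 u^{2} e^{- a u^{2}} \, du = - \frac{\sqrt{\pi}}{a^{\frac{3}{2}}}.$$

Repeating $3$ times in total — each differentiation brings down another $(-u^2)$ — gives
$$\frac{d^{3}J}{da^{3}} = \int_{-\infty}^{\infty} - 2 u^{6} e^{- a u^{2}} \, du = - \frac{15 \sqrt{\pi}}{4 a^{\frac{7}{2}}},$$
and the integrand here is $(-1)^{3}$ times the target integrand, so $I = (-1)^{3}\,\frac{d^{3}J}{da^{3}} = \frac{15 \sqrt{\pi}}{4 a^{\frac{7}{2}}}$.

Setting $a = \frac{5}{3}$:
$$I = \frac{81 \sqrt{15} \sqrt{\pi}}{500}.$$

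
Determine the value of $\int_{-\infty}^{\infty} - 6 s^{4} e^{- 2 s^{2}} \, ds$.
$- \frac{9 \sqrt{2} \sqrt{\pi}}{16}$

Begin with the known integral
$$J(a) = \int_{-\infty}^{\infty} - 6 e^{- a s^{2}} \, ds = - \frac{6 \sqrt{\pi}}{\sqrt{a}}.$$

Differentiating under the integral sign brings down a factor of $(-s^2)$:
$$\frac{dJ}{da} = \int_{-\infty}^{\infty} 6 s^{2} e^{- a s^{2}} \, ds = \frac{3 \sqrt{\pi}}{a^{\frac{3}{2}}}.$$

Repeating twice in total — each differentiation brings down another $(-s^2)$ — gives
$$\frac{d^{2}J}{da^{2}} = \int_{-\infty}^{\infty} - 6 s^{4} e^{- a s^{2}} \, ds = - \frac{9 \sqrt{\pi}}{2 a^{\frac{5}{2}}},$$
and the integrand here is exactly the target integrand, so $I = - \frac{9 \sqrt{\pi}}{2 a^{\frac{5}{2}}}$.

Setting $a = 2$:
$$I = - \frac{9 \sqrt{2} \sqrt{\pi}}{16}.$$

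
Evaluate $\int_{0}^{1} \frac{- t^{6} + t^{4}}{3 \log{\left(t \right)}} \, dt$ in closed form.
$- \frac{\log{\left(7 \right)}}{3} + \frac{\log{\left(5 \right)}}{3}$

Introduce a parameter $a$ in the exponent: let $I(a) = \int_{0}^{1} \frac{t^{4} - t^{a}}{3 \log{\left(t \right)}} \, dt$.

Since $\dfrac{\partial}{\partial a}\,t^{a} = t^{a} \ln t$, the $\ln t$ in the denominator cancels and
$$\frac{dI}{da} = \int_{0}^{1} - \frac{1}{3} t^{a} \, dt = - \frac{1}{3} \left[\frac{t^{a+1}}{a+1}\right]_0^1 = - \frac{1}{3 a + 3}.$$

Integrating with respect to $a$ gives $I(a) = - \frac{\log{\left(a + 1 \right)}}{3} + \frac{\log{\left(5 \right)}}{3} + C$.

At $a = 4$ the integrand is identically $0$, so $I(4) = 0$. The closed form gives $0$, hence $C = 0$.

Setting $a = 6$:
$$I = - \frac{\log{\left(7 \right)}}{3} + \frac{\log{\left(5 \right)}}{3}.$$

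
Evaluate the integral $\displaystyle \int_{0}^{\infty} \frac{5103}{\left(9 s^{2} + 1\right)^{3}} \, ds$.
$\frac{5103 \pi}{16}$

Start from the standard arctangent integral
$$J(a) = \int_{0}^{\infty} \frac{7}{a^{2} + s^{2}} \, ds = \frac{7 \pi}{2 a}.$$

Differentiating under the integral sign with respect to $a$,
$$\frac{dJ}{da} = \int_{0}^{\infty} - \frac{14 a}{\left(a^{2} + s^{2}\right)^{2}} \, ds = - \frac{7 \pi}{2 a^{2}},$$
so $\int_{0}^{\infty} \frac{7}{\left(a^{2} + s^{2}\right)^{2}} \, ds = \frac{7 \pi}{4 a^{3}}$.

Repeating — each differentiation of $1/(s^2+a^2)^j$ produces $-2ja/(s^2+a^2)^{j+1}$ — and dividing through by $-2ja$ at each step yields, after $2$ differentiations in total,
$$\int_{0}^{\infty} \frac{7}{\left(a^{2} + s^{2}\right)^{3}} \, ds = \frac{21 \pi}{16 a^{5}}.$$

Setting $a = \frac{1}{3}$:
$$I = \frac{5103 \pi}{16}.$$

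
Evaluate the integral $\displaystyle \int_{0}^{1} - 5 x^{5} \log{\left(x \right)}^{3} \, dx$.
$\frac{5}{216}$

Start from the elementary integral
$$J(a) = \int_{0}^{1} - 5 x^{a} \, dx = - \frac{5}{a + 1}.$$

Differentiating under the integral sign brings down a factor of $\ln x$:
$$\frac{dJ}{da} = \int_{0}^{1} - 5 x^{a} \log{\left(x \right)} \, dx = \frac{5}{\left(a + 1\right)^{2}}.$$

Repeating $3$ times in total — each differentiation brings down another $\ln x$ — gives
$$\frac{d^{3}J}{da^{3}} = \int_{0}^{1} - 5 x^{a} \log{\left(x \right)}^{3} \, dx = \frac{30}{\left(a + 1\right)^{4}},$$
and the integrand here is exactly the target integrand, so $I = \frac{30}{\left(a + 1\right)^{4}}$.

Setting $a = 5$:
$$I = \frac{5}{216}.$$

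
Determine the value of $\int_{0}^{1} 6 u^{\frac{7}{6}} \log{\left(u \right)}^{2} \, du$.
$\frac{2592}{2197}$

Start from the elementary integral
$$J(a) = \int_{0}^{1} 6 u^{a} \, du = \frac{6}{a + 1}.$$

Differentiating under the integral sign brings down a factor of $\ln u$:
$$\frac{dJ}{da} = \int_{0}^{1} 6 u^{a} \log{\left(u \right)} \, du = - \frac{6}{\left(a + 1\right)^{2}}.$$

Repeating twice in total — each differentiation brings down another $\ln u$ — gives
$$\frac{d^{2}J}{da^{2}} = \int_{0}^{1} 6 u^{a} \log{\left(u \right)}^{2} \, du = \frac{12}{\left(a + 1\right)^{3}},$$
and the integrand here is exactly the target integrand, so $I = \frac{12}{\left(a + 1\right)^{3}}$.

Setting $a = \frac{7}{6}$:
$$I = \frac{2592}{2197}.$$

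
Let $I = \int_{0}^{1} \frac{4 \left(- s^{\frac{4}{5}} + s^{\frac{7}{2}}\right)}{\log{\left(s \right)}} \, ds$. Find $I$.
$\log{\left(\frac{625}{16} \right)}$

Replace the exponent $\frac{7}{2}$ by a parameter $a$: let $I(a) = \int_{0}^{1} \frac{4 \left(- s^{\frac{4}{5}} + s^{a}\right)}{\log{\left(s \right)}} \, ds$.

Since $\dfrac{\partial}{\partial a}\,s^{a} = s^{a} \ln s$, the $\ln s$ in the denominator cancels and
$$\frac{dI}{da} = \int_{0}^{1} 4 s^{a} \, ds = 4 \left[\frac{s^{a+1}}{a+1}\right]_0^1 = \frac{4}{a + 1}.$$

Integrating with respect to $a$ gives $I(a) = \log{\left(\frac{625 \left(a + 1\right)^{4}}{6561} \right)} + C$.

At $a = \frac{4}{5}$ the integrand is identically $0$, so $I(\frac{4}{5}) = 0$. The closed form gives $0$, hence $C = 0$.

Setting $a = \frac{7}{2}$:
$$I = \log{\left(\frac{625}{16} \right)}.$$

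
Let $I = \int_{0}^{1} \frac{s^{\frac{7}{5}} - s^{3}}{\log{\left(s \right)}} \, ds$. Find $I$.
$- \log{\left(5 \right)} + \log{\left(3 \right)}$

Replace the exponent $3$ by a parameter $a$: let $I(a) = \int_{0}^{1} \frac{s^{\frac{7}{5}} - s^{a}}{\log{\left(s \right)}} \, ds$.

Since $\dfrac{\partial}{\partial a}\,s^{a} = s^{a} \ln s$, the $\ln s$ in the denominator cancels and
$$\frac{dI}{da} = \int_{0}^{1} -1 s^{a} \, ds = -1 \left[\frac{s^{a+1}}{a+1}\right]_0^1 = - \frac{1}{a + 1}.$$

Integrating with respect to $a$ gives $I(a) = - \log{\left(\frac{5 a}{12} + \frac{5}{12} \right)} + C$.

At $a = \frac{7}{5}$ the integrand is identically $0$, so $I(\frac{7}{5}) = 0$. The closed form gives $0$, hence $C = 0$.

Setting $a = 3$:
$$I = - \log{\left(5 \right)} + \log{\left(3 \right)}.$$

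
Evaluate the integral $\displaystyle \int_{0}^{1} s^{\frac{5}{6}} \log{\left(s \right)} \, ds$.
$- \frac{36}{121}$

Start from the elementary integral
$$J(a) = \int_{0}^{1} s^{a} \, ds = \frac{1}{a + 1}.$$

Differentiating under the integral sign brings down a factor of $\ln s$:
$$\frac{dJ}{da} = \int_{0}^{1} s^{a} \log{\left(s \right)} \, ds = - \frac{1}{\left(a + 1\right)^{2}}.$$

The integral on the left is $I$, so $I = - \frac{1}{\left(a + 1\right)^{2}}$.

Setting $a = \frac{5}{6}$:
$$I = - \frac{36}{121}.$$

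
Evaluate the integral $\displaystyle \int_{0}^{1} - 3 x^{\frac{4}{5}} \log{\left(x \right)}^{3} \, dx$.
$\frac{1250}{729}$

Start from the elementary integral
$$J(a) = \int_{0}^{1} - 3 x^{a} \, dx = - \frac{3}{a + 1}.$$

Differentiating under the integral sign brings down a factor of $\ln x$:
$$\frac{dJ}{da} = \int_{0}^{1} - 3 x^{a} \log{\left(x \right)} \, dx = \frac{3}{\left(a + 1\right)^{2}}.$$

Repeating $3$ times in total — each differentiation brings down another $\ln x$ — gives
$$\frac{d^{3}J}{da^{3}} = \int_{0}^{1} - 3 x^{a} \log{\left(x \right)}^{3} \, dx = \frac{18}{\left(a + 1\right)^{4}},$$
and the integrand here is exactly the target integrand, so $I = \frac{18}{\left(a + 1\right)^{4}}$.

Setting $a = \frac{4}{5}$:
$$I = \frac{1250}{729}.$$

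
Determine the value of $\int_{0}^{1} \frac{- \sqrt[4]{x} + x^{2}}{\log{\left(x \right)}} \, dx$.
$\log{\left(\frac{12}{5} \right)}$

Consider the one-parameter family: let $I(a) = \int_{0}^{1} \frac{- \sqrt[4]{x} + x^{a}}{\log{\left(x \right)}} \, dx$.

Since $\dfrac{\partial}{\partial a}\,x^{a} = x^{a} \ln x$, the $\ln x$ in the denominator cancels and
$$\frac{dI}{da} = \int_{0}^{1} x^{a} \, dx = \left[\frac{x^{a+1}}{a+1}\right]_0^1 = \frac{1}{a + 1}.$$

Integrating with respect to $a$ gives $I(a) = \log{\left(\frac{4 a}{5} + \frac{4}{5} \right)} + C$.

At $a = \frac{1}{4}$ the integrand is identically $0$, so $I(\frac{1}{4}) = 0$. The closed form gives $0$, hence $C = 0$.

Setting $a = 2$:
$$I = \log{\left(\frac{12}{5} \right)}.$$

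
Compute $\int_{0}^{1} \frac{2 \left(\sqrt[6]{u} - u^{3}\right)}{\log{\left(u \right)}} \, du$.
$\log{\left(\frac{49}{576} \right)}$

Introduce a parameter $a$ in the exponent: let $I(a) = \int_{0}^{1} \frac{2 \left(- u^{3} + u^{a}\right)}{\log{\left(u \right)}} \, du$.

Since $\dfrac{\partial}{\partial a}\,u^{a} = u^{a} \ln u$, the $\ln u$ in the denominator cancels and
$$\frac{dI}{da} = \int_{0}^{1} 2 u^{a} \, du = 2 \left[\frac{u^{a+1}}{a+1}\right]_0^1 = \frac{2}{a + 1}.$$

Integrating with respect to $a$ gives $I(a) = \log{\left(\frac{\left(a + 1\right)^{2}}{16} \right)} + C$.

At $a = 3$ the integrand is identically $0$, so $I(3) = 0$. The closed form gives $0$, hence $C = 0$.

Setting $a = \frac{1}{6}$:
$$I = \log{\left(\frac{49}{576} \right)}.$$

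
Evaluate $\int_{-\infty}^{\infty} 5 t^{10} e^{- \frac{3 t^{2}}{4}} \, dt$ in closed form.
$\frac{11200 \sqrt{3} \sqrt{\pi}}{27}$

Begin with the known integral
$$J(a) = \int_{-\infty}^{\infty} 5 e^{- a t^{2}} \, dt = \frac{5 \sqrt{\pi}}{\sqrt{a}}.$$

Differentiating under the integral sign brings down a factor of $(-t^2)$:
$$\frac{dJ}{da} = \int_{-\infty}^{\infty} - 5 t^{2} e^{- a t^{2}} \, dt = - \frac{5 \sqrt{\pi}}{2 a^{\frac{3}{2}}}.$$

Repeating $5$ times in total — each differentiation brings down another $(-t^2)$ — gives
$$\frac{d^{5}J}{da^{5}} = \int_{-\infty}^{\infty} - 5 t^{10} e^{- a t^{2}} \, dt = - \frac{4725 \sqrt{\pi}}{32 a^{\frac{11}{2}}},$$
and the integrand here is $(-1)^{5}$ times the target integrand, so $I = (-1)^{5}\,\frac{d^{5}J}{da^{5}} = \frac{4725 \sqrt{\pi}}{32 a^{\frac{11}{2}}}$.

Setting $a = \frac{3}{4}$:
$$I = \frac{11200 \sqrt{3} \sqrt{\pi}}{27}.$$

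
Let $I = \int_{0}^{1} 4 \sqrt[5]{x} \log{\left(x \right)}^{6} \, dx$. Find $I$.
$\frac{390625}{486}$

Start from the elementary integral
$$J(a) = \int_{0}^{1} 4 x^{a} \, dx = \frac{4}{a + 1}.$$

Differentiating under the integral sign brings down a factor of $\ln x$:
$$\frac{dJ}{da} = \int_{0}^{1} 4 x^{a} \log{\left(x \right)} \, dx = - \frac{4}{\left(a + 1\right)^{2}}.$$

Repeating $6$ times in total — each differentiation brings down another $\ln x$ — gives
$$\frac{d^{6}J}{da^{6}} = \int_{0}^{1} 4 x^{a} \log{\left(x \right)}^{6} \, dx = \frac{2880}{\left(a + 1\right)^{7}},$$
and the integrand here is exactly the target integrand, so $I = \frac{2880}{\left(a + 1\right)^{7}}$.

Setting $a = \frac{1}{5}$:
$$I = \frac{390625}{486}.$$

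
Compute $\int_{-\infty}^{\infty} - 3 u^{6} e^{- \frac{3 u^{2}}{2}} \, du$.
$- \frac{5 \sqrt{6} \sqrt{\pi}}{9}$

Consider the simpler parametrised integral
$$J(a) = \int_{-\infty}^{\infty} - 3 e^{- a u^{2}} \, du = - \frac{3 \sqrt{\pi}}{\sqrt{a}}.$$

Differentiating under the integral sign brings down a factor of $(-u^2)$:
$$\frac{dJ}{da} = \int_{-\infty}^{\infty} 3 u^{2} e^{- a u^{2}} \, du = \frac{3 \sqrt{\pi}}{2 a^{\frac{3}{2}}}.$$

Repeating $3$ times in total — each differentiation brings down another $(-u^2)$ — gives
$$\frac{d^{3}J}{da^{3}} = \int_{-\infty}^{\infty} 3 u^{6} e^{- a u^{2}} \, du = \frac{45 \sqrt{\pi}}{8 a^{\frac{7}{2}}},$$
and the integrand here is $(-1)^{3}$ times the target integrand, so $I = (-1)^{3}\,\frac{d^{3}J}{da^{3}} = - \frac{45 \sqrt{\pi}}{8 a^{\frac{7}{2}}}$.

Setting $a = \frac{3}{2}$:
$$I = - \frac{5 \sqrt{6} \sqrt{\pi}}{9}.$$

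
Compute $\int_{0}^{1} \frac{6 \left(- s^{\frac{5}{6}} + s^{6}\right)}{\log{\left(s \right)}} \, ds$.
$\log{\left(\frac{5489031744}{1771561} \right)}$

Introduce a parameter $a$ in the exponent: let $I(a) = \int_{0}^{1} \frac{6 \left(s^{6} - s^{a}\right)}{\log{\left(s \right)}} \, ds$.

Since $\dfrac{\partial}{\partial a}\,s^{a} = s^{a} \ln s$, the $\ln s$ in the denominator cancels and
$$\frac{dI}{da} = \int_{0}^{1} -6 s^{a} \, ds = -6 \left[\frac{s^{a+1}}{a+1}\right]_0^1 = - \frac{6}{a + 1}.$$

Integrating with respect to $a$ gives $I(a) = \log{\left(\frac{117649}{\left(a + 1\right)^{6}} \right)} + C$.

At $a = 6$ the integrand is identically $0$, so $I(6) = 0$. The closed form gives $0$, hence $C = 0$.

Setting $a = \frac{5}{6}$:
$$I = \log{\left(\frac{5489031744}{1771561} \right)}.$$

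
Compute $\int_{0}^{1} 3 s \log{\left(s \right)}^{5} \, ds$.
$- \frac{45}{8}$

Begin with the known integral
$$J(a) = \int_{0}^{1} 3 s^{a} \, ds = \frac{3}{a + 1}.$$

Differentiating under the integral sign brings down a factor of $\ln s$:
$$\frac{dJ}{da} = \int_{0}^{1} 3 s^{a} \log{\left(s \right)} \, ds = - \frac{3}{\left(a + 1\right)^{2}}.$$

Repeating $5$ times in total — each differentiation brings down another $\ln s$ — gives
$$\frac{d^{5}J}{da^{5}} = \int_{0}^{1} 3 s^{a} \log{\left(s \right)}^{5} \, ds = - \frac{360}{\left(a + 1\right)^{6}},$$
and the integrand here is exactly the target integrand, so $I = - \frac{360}{\left(a + 1\right)^{6}}$.

Setting $a = 1$:
$$I = - \frac{45}{8}.$$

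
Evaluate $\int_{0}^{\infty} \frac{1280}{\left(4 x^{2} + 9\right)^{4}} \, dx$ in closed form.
$\frac{100 \pi}{2187}$

Recall the elementary integral
$$J(a) = \int_{0}^{\infty} \frac{5}{a^{2} + x^{2}} \, dx = \frac{5 \pi}{2 a}.$$

Differentiating under the integral sign with respect to $a$,
$$\frac{dJ}{da} = \int_{0}^{\infty} - \frac{10 a}{\left(a^{2} + x^{2}\right)^{2}} \, dx = - \frac{5 \pi}{2 a^{2}},$$
so $\int_{0}^{\infty} \frac{5}{\left(a^{2} + x^{2}\right)^{2}} \, dx = \frac{5 \pi}{4 a^{3}}$.

Repeating — each differentiation of $1/(x^2+a^2)^j$ produces $-2ja/(x^2+a^2)^{j+1}$ — and dividing through by $-2ja$ at each step yields, after $3$ differentiations in total,
$$\int_{0}^{\infty} \frac{5}{\left(a^{2} + x^{2}\right)^{4}} \, dx = \frac{25 \pi}{32 a^{7}}.$$

Setting $a = \frac{3}{2}$:
$$I = \frac{100 \pi}{2187}.$$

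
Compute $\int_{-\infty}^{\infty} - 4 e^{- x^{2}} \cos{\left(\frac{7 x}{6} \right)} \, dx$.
$- \frac{4 \sqrt{\pi}}{e^{\frac{49}{144}}}$

Define $I(b) = \int_{-\infty}^{\infty} - 4 e^{- x^{2}} \cos{\left(b x \right)} \, dx$.

Differentiating under the integral sign,
$$I'(b) = \int_{-\infty}^{\infty} 4 x e^{- x^{2}} \sin{\left(b x \right)} \, dx.$$

Integrate $\int_{-\infty}^{\infty} x \sin(b x)\, e^{- x^{2}}\, dx$ by parts with $u = \sin(b x)$ and $dv = x\, e^{- x^{2}}\, dx$, giving $v = - \frac{e^{- x^{2}}}{2}$. The boundary term vanishes and
$$\int_{-\infty}^{\infty} x \sin(b x)\, e^{- x^{2}}\, dx = \frac{b}{2} \int_{-\infty}^{\infty} \cos(b x)\, e^{- x^{2}}\, dx,$$
so $I'(b) = - \frac{b}{2}\, I(b)$.

This is a separable first-order ODE; solving with the initial condition $I(0) = \int_{-\infty}^{\infty} - 4 e^{- x^{2}}\,dx = - 4 \sqrt{\pi}$ gives
$$I(b) = - 4 \sqrt{\pi} e^{- \frac{b^{2}}{4}}.$$

Setting $b = \frac{7}{6}$:
$$I = - \frac{4 \sqrt{\pi}}{e^{\frac{49}{144}}}.$$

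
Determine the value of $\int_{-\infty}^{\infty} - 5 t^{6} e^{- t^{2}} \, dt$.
$- \frac{75 \sqrt{\pi}}{8}$

Consider the simpler parametrised integral
$$J(a) = \int_{-\infty}^{\infty} - 5 e^{- a t^{2}} \, dt = - \frac{5 \sqrt{\pi}}{\sqrt{a}}.$$

Differentiating under the integral sign brings down a factor of $(-t^2)$:
$$\frac{dJ}{da} = \int_{-\infty}^{\infty} 5 t^{2} e^{- a t^{2}} \, dt = \frac{5 \sqrt{\pi}}{2 a^{\frac{3}{2}}}.$$

Repeating $3$ times in total — each differentiation brings down another $(-t^2)$ — gives
$$\frac{d^{3}J}{da^{3}} = \int_{-\infty}^{\infty} 5 t^{6} e^{- a t^{2}} \, dt = \frac{75 \sqrt{\pi}}{8 a^{\frac{7}{2}}},$$
and the integrand here is $(-1)^{3}$ times the target integrand, so $I = (-1)^{3}\,\frac{d^{3}J}{da^{3}} = - \frac{75 \sqrt{\pi}}{8 a^{\frac{7}{2}}}$.

Setting $a = 1$:
$$I = - \frac{75 \sqrt{\pi}}{8}.$$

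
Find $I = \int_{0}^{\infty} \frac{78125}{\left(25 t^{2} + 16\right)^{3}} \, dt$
$\frac{46875 \pi}{16384}$

Start from the standard arctangent integral
$$J(a) = \int_{0}^{\infty} \frac{5}{a^{2} + t^{2}} \, dt = \frac{5 \pi}{2 a}.$$

Differentiating under the integral sign with respect to $a$,
$$\frac{dJ}{da} = \int_{0}^{\infty} - \frac{10 a}{\left(a^{2} + t^{2}\right)^{2}} \, dt = - \frac{5 \pi}{2 a^{2}},$$
so $\int_{0}^{\infty} \frac{5}{\left(a^{2} + t^{2}\right)^{2}} \, dt = \frac{5 \pi}{4 a^{3}}$.

Repeating — each differentiation of $1/(t^2+a^2)^j$ produces $-2ja/(t^2+a^2)^{j+1}$ — and dividing through by $-2ja$ at each step yields, after $2$ differentiations in total,
$$\int_{0}^{\infty} \frac{5}{\left(a^{2} + t^{2}\right)^{3}} \, dt = \frac{15 \pi}{16 a^{5}}.$$

Setting $a = \frac{4}{5}$:
$$I = \frac{46875 \pi}{16384}.$$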